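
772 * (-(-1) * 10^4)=7720000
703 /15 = 46.87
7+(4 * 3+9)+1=29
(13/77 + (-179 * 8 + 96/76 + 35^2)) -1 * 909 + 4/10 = -8150139/7315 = -1114.17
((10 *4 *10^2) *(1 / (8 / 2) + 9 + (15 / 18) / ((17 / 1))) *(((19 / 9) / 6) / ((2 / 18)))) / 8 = 4505375 / 306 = 14723.45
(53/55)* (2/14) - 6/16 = -731/3080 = -0.24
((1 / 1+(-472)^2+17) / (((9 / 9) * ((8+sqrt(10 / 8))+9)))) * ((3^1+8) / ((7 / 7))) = 166655896 / 1151 - 4901644 * sqrt(5) / 1151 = 135269.75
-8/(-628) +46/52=3663/4082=0.90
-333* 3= -999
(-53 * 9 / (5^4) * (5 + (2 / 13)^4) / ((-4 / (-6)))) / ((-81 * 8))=2523171 / 285610000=0.01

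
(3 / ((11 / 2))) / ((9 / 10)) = 20 / 33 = 0.61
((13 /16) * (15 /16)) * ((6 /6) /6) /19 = 65 /9728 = 0.01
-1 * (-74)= 74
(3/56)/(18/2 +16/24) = 9/1624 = 0.01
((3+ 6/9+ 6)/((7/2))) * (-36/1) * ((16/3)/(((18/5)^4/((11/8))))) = -4.34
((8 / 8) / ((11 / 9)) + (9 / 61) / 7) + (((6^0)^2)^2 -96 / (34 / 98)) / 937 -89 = -6618070378 / 74818513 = -88.45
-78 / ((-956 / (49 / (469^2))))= 39 / 2145742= 0.00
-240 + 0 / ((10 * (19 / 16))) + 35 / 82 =-239.57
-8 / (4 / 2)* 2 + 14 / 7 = -6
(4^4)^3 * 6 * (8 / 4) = 201326592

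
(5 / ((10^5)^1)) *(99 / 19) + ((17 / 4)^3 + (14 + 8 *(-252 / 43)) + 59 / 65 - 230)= -78684677193 / 424840000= -185.21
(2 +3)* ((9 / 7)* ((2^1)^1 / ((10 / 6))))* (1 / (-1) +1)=0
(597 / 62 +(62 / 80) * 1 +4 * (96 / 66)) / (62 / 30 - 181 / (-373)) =247602249 / 38950384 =6.36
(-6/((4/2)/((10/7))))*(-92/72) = 5.48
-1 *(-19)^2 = -361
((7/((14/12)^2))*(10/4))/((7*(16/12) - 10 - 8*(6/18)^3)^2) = 13.87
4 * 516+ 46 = 2110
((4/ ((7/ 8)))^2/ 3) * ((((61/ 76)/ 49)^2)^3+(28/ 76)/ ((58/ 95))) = 15558754488188214194183/ 3701281829298172656404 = 4.20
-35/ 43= -0.81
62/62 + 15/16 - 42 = -641/16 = -40.06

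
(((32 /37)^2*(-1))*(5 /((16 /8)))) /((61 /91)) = -2.79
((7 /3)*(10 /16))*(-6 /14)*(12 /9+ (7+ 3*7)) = -55 /3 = -18.33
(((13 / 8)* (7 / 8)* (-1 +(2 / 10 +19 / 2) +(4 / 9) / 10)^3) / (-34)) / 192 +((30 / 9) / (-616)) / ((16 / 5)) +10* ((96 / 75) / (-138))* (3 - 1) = -179530509304483 / 539394121728000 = -0.33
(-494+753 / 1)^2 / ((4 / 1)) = 67081 / 4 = 16770.25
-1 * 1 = -1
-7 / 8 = -0.88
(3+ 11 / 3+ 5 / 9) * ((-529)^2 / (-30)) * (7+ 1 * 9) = -29103464 / 27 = -1077906.07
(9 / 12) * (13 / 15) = 13 / 20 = 0.65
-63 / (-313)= 63 / 313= 0.20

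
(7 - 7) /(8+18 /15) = 0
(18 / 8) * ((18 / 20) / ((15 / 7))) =189 / 200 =0.94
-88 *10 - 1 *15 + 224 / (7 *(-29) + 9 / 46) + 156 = -6904435 / 9329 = -740.10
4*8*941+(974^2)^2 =899986183088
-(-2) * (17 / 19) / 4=17 / 38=0.45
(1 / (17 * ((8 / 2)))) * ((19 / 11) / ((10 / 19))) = 361 / 7480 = 0.05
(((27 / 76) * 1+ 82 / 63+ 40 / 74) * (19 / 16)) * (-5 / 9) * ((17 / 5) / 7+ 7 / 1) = -50995811 / 4699296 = -10.85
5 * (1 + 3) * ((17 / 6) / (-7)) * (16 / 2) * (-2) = 2720 / 21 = 129.52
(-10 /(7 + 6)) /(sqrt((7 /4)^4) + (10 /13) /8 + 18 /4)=-160 /1593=-0.10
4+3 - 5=2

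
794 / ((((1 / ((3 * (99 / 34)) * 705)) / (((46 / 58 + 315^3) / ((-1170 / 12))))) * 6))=-128798224801686 / 493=-261254005682.93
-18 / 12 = -3 / 2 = -1.50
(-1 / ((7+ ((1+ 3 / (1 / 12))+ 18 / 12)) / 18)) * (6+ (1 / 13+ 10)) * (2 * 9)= -135432 / 1183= -114.48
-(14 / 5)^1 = -14 / 5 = -2.80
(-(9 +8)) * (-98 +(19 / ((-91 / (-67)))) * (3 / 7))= 1564.08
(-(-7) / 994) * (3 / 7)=3 / 994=0.00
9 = 9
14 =14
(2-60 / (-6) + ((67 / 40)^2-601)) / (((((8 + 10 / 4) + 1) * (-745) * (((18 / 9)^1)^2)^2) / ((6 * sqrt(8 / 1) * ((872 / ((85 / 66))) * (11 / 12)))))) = 37110324537 * sqrt(2) / 1165180000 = 45.04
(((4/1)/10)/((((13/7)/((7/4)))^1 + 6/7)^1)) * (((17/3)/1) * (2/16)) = 833/5640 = 0.15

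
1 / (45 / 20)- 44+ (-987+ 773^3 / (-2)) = -4157027803 / 18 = -230945989.06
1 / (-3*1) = -1 / 3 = -0.33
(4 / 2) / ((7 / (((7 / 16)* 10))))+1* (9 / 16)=29 / 16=1.81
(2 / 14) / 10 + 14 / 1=981 / 70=14.01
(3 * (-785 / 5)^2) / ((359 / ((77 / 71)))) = 5693919 / 25489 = 223.39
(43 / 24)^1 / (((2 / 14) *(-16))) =-301 / 384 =-0.78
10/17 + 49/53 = 1363/901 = 1.51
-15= -15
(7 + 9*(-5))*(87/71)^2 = -287622/5041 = -57.06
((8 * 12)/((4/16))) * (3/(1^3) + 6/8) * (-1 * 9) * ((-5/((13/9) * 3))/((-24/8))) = -64800/13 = -4984.62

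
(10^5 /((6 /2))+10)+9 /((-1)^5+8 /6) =33370.33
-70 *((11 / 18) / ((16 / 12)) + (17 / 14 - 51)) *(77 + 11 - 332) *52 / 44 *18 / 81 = -65715910 / 297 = -221265.69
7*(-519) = -3633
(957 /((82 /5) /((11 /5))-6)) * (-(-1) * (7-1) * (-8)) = -31581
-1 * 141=-141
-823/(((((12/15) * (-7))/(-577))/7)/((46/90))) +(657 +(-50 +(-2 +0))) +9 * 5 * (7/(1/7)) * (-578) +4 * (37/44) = -624599491/396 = -1577271.44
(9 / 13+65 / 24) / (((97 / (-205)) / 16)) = -435010 / 3783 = -114.99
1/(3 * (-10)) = -1/30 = -0.03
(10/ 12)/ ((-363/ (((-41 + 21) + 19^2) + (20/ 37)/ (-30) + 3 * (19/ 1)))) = -10040/ 10989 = -0.91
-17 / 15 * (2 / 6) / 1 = -17 / 45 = -0.38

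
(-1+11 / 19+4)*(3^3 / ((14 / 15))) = 13770 / 133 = 103.53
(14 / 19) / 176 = 7 / 1672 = 0.00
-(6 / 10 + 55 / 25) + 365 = 362.20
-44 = -44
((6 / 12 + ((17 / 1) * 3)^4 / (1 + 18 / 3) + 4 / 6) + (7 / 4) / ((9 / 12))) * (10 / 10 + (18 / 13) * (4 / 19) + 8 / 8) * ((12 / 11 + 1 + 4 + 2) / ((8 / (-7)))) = -15678665.32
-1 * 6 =-6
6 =6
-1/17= -0.06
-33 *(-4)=132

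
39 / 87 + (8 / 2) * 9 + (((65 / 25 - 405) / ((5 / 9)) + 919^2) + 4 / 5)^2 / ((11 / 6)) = 77436709083253481 / 199375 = 388397286937.95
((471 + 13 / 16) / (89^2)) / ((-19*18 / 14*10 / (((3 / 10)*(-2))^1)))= 0.00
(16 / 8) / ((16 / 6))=3 / 4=0.75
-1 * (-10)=10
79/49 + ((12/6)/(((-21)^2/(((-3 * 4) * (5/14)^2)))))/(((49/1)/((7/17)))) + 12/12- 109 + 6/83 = -7563714955/71144031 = -106.32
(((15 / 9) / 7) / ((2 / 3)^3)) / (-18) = -5 / 112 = -0.04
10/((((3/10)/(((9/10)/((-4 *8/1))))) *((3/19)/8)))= -95/2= -47.50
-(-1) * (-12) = -12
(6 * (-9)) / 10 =-27 / 5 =-5.40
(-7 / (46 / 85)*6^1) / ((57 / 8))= -4760 / 437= -10.89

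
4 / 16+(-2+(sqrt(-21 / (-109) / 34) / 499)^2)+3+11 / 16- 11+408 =2945108878867 / 7382381648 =398.94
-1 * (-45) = 45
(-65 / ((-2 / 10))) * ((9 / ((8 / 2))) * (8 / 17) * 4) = 23400 / 17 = 1376.47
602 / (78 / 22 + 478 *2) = 6622 / 10555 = 0.63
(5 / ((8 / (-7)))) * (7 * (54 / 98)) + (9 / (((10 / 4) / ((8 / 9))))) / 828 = -16.87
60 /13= 4.62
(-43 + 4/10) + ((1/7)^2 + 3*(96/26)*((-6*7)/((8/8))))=-1617376/3185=-507.81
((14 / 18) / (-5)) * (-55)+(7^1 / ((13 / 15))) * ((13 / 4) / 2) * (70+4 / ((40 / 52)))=8960 / 9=995.56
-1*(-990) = 990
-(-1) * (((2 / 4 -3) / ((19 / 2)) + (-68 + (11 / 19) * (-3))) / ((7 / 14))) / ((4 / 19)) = -665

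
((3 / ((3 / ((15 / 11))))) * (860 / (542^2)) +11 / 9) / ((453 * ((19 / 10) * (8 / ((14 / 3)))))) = 0.00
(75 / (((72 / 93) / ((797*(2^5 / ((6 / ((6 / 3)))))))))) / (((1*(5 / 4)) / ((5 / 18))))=183014.81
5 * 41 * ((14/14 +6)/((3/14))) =20090/3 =6696.67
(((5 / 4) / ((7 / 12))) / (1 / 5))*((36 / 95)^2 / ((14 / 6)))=11664 / 17689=0.66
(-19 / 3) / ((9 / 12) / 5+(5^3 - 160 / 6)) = -20 / 311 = -0.06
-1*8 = -8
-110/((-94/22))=1210/47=25.74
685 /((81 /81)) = 685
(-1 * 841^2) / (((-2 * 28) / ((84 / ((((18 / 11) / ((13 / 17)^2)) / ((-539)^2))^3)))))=111419896841859822446597114887139 / 93846868272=1187252157620510421017.12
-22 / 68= -11 / 34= -0.32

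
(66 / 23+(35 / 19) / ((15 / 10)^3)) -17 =-160285 / 11799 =-13.58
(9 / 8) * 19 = 171 / 8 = 21.38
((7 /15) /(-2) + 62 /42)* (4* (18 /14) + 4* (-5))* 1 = -4524 /245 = -18.47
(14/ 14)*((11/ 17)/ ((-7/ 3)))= -33/ 119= -0.28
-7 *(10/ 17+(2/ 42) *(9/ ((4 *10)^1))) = -2851/ 680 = -4.19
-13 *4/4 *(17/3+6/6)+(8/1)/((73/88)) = -77.02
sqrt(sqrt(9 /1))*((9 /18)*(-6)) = -3*sqrt(3) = -5.20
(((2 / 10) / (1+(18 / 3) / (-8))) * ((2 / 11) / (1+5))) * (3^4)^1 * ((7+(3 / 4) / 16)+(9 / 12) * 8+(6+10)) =57.04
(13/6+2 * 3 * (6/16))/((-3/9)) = -53/4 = -13.25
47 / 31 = 1.52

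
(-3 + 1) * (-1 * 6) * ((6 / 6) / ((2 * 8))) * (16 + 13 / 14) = 711 / 56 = 12.70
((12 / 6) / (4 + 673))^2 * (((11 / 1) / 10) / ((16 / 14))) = 77 / 9166580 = 0.00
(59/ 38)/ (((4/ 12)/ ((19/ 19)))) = 177/ 38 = 4.66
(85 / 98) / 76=85 / 7448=0.01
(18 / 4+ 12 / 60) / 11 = 47 / 110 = 0.43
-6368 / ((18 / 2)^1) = -6368 / 9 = -707.56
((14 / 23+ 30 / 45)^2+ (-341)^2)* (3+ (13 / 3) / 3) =22144863400 / 42849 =516811.67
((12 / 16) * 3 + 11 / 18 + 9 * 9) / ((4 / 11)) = 33209 / 144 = 230.62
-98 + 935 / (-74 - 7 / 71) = -581963 / 5261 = -110.62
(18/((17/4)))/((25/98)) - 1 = 6631/425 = 15.60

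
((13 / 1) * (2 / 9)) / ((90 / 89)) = 1157 / 405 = 2.86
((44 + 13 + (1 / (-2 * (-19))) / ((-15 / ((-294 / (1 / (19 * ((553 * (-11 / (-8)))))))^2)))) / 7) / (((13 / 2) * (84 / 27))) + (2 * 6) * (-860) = -45579042965577 / 203840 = -223602055.36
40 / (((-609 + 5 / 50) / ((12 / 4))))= -1200 / 6089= -0.20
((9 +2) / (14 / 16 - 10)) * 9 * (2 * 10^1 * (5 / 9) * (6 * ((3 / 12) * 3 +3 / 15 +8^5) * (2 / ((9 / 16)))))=-18455472640 / 219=-84271564.57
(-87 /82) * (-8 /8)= 87 /82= 1.06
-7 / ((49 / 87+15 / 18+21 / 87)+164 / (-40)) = 145 / 51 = 2.84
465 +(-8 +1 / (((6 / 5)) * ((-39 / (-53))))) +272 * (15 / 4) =345883 / 234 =1478.13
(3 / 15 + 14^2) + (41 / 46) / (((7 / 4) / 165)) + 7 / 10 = 452309 / 1610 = 280.94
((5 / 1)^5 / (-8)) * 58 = -90625 / 4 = -22656.25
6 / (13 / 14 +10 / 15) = 252 / 67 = 3.76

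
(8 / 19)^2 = 64 / 361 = 0.18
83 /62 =1.34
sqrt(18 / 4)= 3*sqrt(2) / 2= 2.12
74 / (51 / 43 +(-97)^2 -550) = 0.01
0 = 0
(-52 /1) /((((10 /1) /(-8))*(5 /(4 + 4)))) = 1664 /25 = 66.56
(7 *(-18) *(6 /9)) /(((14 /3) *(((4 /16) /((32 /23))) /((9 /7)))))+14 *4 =-11720 /161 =-72.80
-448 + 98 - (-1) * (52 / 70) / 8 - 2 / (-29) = -1420343 / 4060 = -349.84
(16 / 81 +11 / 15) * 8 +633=259381 / 405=640.45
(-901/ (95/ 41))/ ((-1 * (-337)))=-36941/ 32015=-1.15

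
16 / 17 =0.94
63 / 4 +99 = 459 / 4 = 114.75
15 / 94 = 0.16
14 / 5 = 2.80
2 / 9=0.22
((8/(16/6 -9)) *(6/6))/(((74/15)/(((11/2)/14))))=-495/4921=-0.10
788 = 788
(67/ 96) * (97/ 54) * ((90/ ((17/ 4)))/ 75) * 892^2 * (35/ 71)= 4524642794/ 32589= 138839.57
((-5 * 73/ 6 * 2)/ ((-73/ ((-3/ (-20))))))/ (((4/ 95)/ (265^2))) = 6671375/ 16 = 416960.94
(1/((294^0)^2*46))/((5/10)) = 1/23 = 0.04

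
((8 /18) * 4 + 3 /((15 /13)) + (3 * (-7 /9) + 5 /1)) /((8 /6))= 317 /60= 5.28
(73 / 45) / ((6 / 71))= 5183 / 270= 19.20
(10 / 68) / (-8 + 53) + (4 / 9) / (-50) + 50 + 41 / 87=11195803 / 221850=50.47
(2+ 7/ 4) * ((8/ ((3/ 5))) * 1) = 50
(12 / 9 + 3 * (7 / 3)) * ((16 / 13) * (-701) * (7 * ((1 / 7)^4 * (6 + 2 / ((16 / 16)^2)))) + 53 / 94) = -162.99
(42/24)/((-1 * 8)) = -7/32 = -0.22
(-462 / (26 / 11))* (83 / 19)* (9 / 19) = -404.46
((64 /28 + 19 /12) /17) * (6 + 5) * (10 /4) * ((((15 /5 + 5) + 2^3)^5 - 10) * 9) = 28114675875 /476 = 59064445.12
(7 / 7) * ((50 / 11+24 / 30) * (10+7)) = 4998 / 55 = 90.87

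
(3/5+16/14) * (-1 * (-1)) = 61/35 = 1.74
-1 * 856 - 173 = -1029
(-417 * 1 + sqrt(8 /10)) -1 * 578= -995 + 2 * sqrt(5) /5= -994.11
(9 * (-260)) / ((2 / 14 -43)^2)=-637 / 500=-1.27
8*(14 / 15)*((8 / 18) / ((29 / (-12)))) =-1792 / 1305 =-1.37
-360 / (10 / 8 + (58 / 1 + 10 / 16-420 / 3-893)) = 0.37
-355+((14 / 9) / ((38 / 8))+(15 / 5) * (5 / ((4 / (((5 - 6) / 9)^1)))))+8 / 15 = -1212581 / 3420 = -354.56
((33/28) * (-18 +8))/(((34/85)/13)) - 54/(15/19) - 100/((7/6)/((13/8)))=-82701/140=-590.72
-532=-532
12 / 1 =12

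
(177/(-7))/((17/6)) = -1062/119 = -8.92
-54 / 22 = -27 / 11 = -2.45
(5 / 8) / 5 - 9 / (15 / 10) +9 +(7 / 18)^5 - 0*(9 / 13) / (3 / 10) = 5921707 / 1889568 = 3.13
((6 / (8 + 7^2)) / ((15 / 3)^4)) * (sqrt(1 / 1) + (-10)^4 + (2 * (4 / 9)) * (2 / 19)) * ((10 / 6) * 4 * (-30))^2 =218903936 / 3249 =67375.79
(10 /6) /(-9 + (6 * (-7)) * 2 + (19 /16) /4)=-0.02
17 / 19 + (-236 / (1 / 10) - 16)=-45127 / 19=-2375.11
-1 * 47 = -47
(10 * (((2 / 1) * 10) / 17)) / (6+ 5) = 200 / 187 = 1.07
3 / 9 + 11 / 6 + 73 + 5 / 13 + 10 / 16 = 76.18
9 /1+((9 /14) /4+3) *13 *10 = 11757 /28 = 419.89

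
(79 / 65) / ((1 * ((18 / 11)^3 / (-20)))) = -105149 / 18954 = -5.55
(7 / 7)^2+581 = 582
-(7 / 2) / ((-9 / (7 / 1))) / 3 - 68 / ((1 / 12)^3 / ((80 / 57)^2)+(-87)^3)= 39653767969511 / 43695098246106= 0.91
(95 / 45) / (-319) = -19 / 2871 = -0.01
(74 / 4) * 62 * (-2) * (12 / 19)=-27528 / 19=-1448.84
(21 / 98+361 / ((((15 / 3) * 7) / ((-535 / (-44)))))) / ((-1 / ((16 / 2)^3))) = -4952704 / 77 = -64320.83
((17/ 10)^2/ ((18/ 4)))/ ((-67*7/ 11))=-3179/ 211050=-0.02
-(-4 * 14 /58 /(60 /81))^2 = -35721 /21025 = -1.70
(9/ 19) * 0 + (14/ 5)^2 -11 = -79/ 25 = -3.16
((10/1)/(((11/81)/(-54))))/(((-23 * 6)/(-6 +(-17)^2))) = 2063070/253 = 8154.43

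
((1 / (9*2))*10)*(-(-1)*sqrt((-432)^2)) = 240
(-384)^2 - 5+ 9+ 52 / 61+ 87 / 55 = 494736467 / 3355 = 147462.43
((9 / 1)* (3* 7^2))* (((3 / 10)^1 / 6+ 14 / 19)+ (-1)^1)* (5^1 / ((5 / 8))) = -214326 / 95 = -2256.06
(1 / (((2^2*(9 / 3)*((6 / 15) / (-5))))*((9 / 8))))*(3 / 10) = -5 / 18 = -0.28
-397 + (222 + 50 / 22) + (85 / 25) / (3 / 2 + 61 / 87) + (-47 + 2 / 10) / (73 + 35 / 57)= -7593404773 / 44194370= -171.82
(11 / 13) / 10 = 11 / 130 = 0.08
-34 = -34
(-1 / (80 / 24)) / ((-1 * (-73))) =-3 / 730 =-0.00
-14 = -14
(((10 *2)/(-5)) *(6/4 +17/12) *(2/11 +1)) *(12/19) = -1820/209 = -8.71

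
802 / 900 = 401 / 450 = 0.89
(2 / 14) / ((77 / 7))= 1 / 77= 0.01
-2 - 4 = -6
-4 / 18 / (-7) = 2 / 63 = 0.03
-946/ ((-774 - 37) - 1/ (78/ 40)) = 36894/ 31649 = 1.17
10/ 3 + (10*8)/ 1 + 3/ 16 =4009/ 48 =83.52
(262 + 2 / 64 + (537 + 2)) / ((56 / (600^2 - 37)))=9226931579 / 1792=5148957.35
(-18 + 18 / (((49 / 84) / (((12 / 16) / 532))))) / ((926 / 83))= -2775105 / 1724212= -1.61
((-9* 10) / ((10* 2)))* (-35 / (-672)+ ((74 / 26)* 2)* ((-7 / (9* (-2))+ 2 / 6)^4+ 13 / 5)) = -17216903 / 233280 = -73.80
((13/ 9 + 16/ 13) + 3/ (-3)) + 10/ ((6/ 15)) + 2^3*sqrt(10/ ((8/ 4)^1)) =8*sqrt(5) + 3121/ 117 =44.56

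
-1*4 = -4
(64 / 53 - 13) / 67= -0.18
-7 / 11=-0.64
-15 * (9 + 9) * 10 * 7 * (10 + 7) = -321300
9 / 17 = 0.53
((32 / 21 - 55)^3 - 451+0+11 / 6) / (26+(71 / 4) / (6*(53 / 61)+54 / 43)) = -4590757361584 / 860349105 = -5335.92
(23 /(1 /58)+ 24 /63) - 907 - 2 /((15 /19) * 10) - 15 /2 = 440609 /1050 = 419.63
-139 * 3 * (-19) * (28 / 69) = 73948 / 23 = 3215.13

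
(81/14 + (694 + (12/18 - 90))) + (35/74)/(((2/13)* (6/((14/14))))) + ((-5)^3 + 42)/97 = 122622167/200984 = 610.11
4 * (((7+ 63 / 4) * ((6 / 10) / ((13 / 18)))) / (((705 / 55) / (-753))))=-1043658 / 235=-4441.10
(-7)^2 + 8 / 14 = 347 / 7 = 49.57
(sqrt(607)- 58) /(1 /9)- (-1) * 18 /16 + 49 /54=-112313 /216 + 9 * sqrt(607)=-298.23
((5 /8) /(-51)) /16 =-5 /6528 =-0.00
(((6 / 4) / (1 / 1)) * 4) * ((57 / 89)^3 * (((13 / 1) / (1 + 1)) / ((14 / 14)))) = 7222527 / 704969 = 10.25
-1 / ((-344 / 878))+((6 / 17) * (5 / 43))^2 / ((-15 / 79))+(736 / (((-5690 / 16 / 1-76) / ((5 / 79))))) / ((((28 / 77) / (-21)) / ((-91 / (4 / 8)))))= -219968137117763 / 194355645476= -1131.78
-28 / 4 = -7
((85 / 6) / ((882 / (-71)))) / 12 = -6035 / 63504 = -0.10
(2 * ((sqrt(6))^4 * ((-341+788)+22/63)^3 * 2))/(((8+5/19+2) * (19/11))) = 3939801395989712/5417685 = 727211234.32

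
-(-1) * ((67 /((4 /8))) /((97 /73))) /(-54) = -4891 /2619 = -1.87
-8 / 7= -1.14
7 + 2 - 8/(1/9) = -63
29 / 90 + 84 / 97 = 1.19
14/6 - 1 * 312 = -929/3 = -309.67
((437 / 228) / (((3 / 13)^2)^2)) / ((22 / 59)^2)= 2286679343 / 470448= 4860.64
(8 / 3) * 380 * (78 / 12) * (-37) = -731120 / 3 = -243706.67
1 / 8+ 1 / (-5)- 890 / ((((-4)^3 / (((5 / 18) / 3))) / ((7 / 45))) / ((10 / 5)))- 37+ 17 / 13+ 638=304594967 / 505440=602.63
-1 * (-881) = 881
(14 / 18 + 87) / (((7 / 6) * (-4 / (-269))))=106255 / 21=5059.76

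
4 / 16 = 1 / 4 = 0.25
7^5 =16807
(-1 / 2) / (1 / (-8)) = 4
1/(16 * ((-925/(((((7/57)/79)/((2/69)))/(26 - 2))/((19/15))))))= -161/1350659840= -0.00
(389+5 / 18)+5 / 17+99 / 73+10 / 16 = 391.55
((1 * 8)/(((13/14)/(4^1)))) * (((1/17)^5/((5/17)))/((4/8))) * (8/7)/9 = 1024/48859785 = 0.00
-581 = -581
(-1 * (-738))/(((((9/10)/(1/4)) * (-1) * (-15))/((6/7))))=82/7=11.71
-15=-15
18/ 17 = 1.06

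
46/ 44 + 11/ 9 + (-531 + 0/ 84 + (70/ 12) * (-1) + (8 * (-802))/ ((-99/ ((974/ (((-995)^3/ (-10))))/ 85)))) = -295415413530794/ 552627004875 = -534.57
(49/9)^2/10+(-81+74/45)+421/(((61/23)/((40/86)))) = -5438771/2124630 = -2.56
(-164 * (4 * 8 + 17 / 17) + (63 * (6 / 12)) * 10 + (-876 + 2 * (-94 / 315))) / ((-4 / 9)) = 1881683 / 140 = 13440.59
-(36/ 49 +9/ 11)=-837/ 539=-1.55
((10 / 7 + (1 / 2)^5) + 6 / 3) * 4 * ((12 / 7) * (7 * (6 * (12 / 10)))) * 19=159030 / 7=22718.57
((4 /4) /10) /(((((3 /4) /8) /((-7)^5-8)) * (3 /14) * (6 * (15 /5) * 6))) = -62776 /81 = -775.01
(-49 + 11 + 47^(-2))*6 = -503646/2209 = -228.00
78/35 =2.23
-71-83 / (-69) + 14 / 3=-1498 / 23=-65.13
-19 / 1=-19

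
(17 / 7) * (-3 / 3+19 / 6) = 221 / 42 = 5.26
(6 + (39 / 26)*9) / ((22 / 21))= 18.61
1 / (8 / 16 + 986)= 2 / 1973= 0.00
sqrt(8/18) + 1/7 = 17/21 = 0.81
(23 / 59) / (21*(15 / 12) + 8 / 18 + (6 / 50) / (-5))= 103500 / 7081003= 0.01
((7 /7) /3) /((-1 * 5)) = -1 /15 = -0.07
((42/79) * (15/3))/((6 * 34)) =35/2686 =0.01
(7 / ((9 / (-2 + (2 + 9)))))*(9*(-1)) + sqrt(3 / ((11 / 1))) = -62.48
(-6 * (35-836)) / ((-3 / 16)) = -25632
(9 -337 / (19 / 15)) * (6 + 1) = -34188 / 19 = -1799.37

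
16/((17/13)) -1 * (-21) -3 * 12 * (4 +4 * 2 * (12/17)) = -5339/17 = -314.06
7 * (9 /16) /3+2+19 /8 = 91 /16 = 5.69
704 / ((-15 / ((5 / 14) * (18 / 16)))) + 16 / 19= -2396 / 133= -18.02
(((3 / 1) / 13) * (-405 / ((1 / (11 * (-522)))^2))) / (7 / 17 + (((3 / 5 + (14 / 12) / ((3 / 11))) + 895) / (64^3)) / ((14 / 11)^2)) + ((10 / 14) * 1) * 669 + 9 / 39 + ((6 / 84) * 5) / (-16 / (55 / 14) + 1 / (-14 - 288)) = -213205283917668490937593993 / 28636321756673527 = -7445274771.30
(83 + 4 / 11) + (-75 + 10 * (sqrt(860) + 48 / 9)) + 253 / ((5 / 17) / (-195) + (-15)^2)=309253651 / 4922742 + 20 * sqrt(215)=356.08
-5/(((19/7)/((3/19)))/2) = -210/361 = -0.58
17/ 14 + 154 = 2173/ 14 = 155.21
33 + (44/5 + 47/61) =12984/305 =42.57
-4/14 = -2/7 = -0.29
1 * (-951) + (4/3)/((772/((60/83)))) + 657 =-294.00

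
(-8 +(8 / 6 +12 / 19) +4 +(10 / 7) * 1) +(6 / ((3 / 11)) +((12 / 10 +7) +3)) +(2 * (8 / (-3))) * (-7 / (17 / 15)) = 2222608 / 33915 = 65.53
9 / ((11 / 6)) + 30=384 / 11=34.91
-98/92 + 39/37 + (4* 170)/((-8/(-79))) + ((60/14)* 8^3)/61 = 4906287717/726754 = 6750.96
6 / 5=1.20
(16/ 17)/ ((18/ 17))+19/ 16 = 299/ 144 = 2.08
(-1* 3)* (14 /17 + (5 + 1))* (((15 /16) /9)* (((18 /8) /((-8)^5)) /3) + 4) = -729808461 /8912896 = -81.88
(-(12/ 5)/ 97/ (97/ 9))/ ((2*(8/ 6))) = -0.00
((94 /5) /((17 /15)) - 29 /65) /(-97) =-17837 /107185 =-0.17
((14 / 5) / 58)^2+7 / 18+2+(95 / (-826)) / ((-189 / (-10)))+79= 267130169461 / 3282296850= 81.39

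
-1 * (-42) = 42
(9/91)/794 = 9/72254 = 0.00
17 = 17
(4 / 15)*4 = 16 / 15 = 1.07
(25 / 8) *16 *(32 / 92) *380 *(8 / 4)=304000 / 23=13217.39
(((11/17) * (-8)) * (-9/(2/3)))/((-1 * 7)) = -1188/119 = -9.98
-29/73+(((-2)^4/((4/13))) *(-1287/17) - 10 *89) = -5990435/1241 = -4827.10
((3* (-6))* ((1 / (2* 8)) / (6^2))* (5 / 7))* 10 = -0.22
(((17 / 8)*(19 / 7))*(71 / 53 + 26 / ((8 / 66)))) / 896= 7389917 / 5318656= 1.39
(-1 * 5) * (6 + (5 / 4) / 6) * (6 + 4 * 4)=-8195 / 12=-682.92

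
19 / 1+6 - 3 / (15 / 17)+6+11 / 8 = 1159 / 40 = 28.98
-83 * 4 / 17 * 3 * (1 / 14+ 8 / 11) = -61254 / 1309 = -46.79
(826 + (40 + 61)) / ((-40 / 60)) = -2781 / 2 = -1390.50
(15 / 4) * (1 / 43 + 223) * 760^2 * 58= 1204772520000 / 43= 28017965581.40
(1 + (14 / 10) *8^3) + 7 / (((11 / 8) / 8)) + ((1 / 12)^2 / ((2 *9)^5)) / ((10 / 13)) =22703295569039 / 29930757120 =758.53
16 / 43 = 0.37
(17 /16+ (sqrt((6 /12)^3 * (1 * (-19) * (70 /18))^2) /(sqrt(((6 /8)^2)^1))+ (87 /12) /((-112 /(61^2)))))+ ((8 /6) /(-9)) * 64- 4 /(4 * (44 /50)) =-33320369 /133056+ 665 * sqrt(2) /27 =-215.59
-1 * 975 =-975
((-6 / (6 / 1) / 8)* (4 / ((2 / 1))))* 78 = -39 / 2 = -19.50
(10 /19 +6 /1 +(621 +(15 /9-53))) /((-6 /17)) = -558331 /342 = -1632.55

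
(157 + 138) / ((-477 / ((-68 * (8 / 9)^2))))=1283840 / 38637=33.23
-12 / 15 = -0.80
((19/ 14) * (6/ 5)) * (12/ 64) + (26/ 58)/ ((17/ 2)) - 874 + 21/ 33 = -2651213067/ 3036880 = -873.01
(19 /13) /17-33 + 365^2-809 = 29256662 /221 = 132383.09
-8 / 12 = -2 / 3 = -0.67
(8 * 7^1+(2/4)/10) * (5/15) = 1121/60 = 18.68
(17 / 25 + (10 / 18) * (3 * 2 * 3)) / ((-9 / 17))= -1513 / 75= -20.17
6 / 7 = 0.86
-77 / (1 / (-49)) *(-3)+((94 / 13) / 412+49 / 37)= -1121421473 / 99086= -11317.66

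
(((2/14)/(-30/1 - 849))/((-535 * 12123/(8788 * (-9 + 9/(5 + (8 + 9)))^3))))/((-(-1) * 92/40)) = -26159679/430926925187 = -0.00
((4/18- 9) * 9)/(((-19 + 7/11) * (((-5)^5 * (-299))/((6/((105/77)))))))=9559/471859375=0.00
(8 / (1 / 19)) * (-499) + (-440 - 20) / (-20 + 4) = -303277 / 4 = -75819.25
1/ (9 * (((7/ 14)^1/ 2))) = 4/ 9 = 0.44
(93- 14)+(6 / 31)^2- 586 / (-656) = 25194813 / 315208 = 79.93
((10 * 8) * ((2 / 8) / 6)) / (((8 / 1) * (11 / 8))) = 10 / 33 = 0.30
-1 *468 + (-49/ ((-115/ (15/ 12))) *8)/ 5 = -53722/ 115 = -467.15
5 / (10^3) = 1 / 200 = 0.00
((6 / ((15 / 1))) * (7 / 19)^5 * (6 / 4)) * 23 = 1159683 / 12380495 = 0.09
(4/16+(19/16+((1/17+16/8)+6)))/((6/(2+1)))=4.75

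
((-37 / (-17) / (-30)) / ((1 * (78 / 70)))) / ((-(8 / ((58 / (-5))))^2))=0.14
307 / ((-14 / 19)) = -5833 / 14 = -416.64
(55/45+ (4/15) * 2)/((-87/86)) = -6794/3915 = -1.74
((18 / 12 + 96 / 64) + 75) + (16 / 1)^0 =79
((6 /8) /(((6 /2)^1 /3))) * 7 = 21 /4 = 5.25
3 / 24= 1 / 8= 0.12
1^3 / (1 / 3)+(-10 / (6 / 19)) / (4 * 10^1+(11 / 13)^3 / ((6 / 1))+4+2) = 2.31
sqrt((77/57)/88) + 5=sqrt(798)/228 + 5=5.12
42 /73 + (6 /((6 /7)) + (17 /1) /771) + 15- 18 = 258755 /56283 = 4.60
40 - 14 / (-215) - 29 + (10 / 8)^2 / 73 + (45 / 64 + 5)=16864863 / 1004480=16.79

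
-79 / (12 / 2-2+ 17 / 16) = -1264 / 81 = -15.60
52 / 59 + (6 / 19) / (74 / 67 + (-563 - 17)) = 19148425 / 21739553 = 0.88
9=9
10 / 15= 2 / 3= 0.67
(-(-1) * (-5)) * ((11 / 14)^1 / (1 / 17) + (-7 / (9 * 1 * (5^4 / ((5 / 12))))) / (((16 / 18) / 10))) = -112151 / 1680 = -66.76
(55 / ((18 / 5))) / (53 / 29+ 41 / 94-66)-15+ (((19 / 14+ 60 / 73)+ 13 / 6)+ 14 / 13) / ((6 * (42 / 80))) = -1374772400 / 101697687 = -13.52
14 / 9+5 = 59 / 9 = 6.56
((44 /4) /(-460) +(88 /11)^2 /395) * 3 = 15057 /36340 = 0.41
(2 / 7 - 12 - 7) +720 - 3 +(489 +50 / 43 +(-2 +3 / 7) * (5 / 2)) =713081 / 602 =1184.52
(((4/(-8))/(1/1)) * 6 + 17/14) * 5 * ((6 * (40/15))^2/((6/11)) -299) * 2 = -9125/3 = -3041.67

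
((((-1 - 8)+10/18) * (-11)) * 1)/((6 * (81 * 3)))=418/6561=0.06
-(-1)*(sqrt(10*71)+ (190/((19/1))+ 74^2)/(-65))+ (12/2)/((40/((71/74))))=-124699/1480+ sqrt(710)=-57.61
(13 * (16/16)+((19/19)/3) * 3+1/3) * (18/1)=258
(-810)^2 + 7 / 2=1312207 / 2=656103.50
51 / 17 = 3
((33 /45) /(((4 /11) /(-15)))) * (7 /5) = -847 /20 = -42.35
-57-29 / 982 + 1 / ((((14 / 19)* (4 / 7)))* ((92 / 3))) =-20581117 / 361376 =-56.95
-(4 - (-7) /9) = -43 /9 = -4.78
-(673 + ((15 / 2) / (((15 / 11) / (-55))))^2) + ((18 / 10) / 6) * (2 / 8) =-3687167 / 40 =-92179.18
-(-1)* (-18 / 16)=-9 / 8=-1.12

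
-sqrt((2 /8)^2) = -1 /4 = -0.25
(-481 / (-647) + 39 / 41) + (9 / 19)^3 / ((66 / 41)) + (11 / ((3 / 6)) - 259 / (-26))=877406923111 / 26018663099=33.72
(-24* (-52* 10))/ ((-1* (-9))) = 4160/ 3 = 1386.67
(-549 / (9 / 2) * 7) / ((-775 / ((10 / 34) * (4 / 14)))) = 244 / 2635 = 0.09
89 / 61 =1.46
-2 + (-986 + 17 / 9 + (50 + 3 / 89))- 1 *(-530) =-325268 / 801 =-406.08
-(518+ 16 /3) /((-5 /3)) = 314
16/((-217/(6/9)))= -32/651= -0.05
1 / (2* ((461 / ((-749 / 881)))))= -749 / 812282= -0.00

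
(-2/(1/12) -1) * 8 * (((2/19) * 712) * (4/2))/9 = -569600/171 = -3330.99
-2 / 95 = -0.02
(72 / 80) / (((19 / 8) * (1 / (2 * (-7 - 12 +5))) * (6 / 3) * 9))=-56 / 95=-0.59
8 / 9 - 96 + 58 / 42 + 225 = 8270 / 63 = 131.27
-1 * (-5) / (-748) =-5 / 748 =-0.01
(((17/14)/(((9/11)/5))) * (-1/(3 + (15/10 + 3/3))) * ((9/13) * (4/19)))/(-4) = 85/1729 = 0.05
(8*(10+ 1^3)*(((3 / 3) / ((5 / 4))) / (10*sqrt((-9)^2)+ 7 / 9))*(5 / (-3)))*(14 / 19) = -14784 / 15523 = -0.95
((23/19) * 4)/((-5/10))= -184/19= -9.68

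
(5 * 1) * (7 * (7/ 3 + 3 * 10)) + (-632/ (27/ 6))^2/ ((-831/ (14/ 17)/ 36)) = 54412519/ 127143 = 427.96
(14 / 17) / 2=7 / 17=0.41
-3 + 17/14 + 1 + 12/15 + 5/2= 88/35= 2.51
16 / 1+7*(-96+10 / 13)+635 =-203 / 13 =-15.62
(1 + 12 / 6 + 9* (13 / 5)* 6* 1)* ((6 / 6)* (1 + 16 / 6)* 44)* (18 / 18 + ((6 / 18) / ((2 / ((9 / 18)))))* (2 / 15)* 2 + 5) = 31348196 / 225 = 139325.32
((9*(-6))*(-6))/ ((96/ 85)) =2295/ 8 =286.88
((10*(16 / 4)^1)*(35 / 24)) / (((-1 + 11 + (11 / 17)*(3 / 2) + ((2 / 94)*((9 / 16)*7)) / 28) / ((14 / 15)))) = 5011328 / 1010061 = 4.96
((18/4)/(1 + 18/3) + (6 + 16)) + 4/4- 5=261/14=18.64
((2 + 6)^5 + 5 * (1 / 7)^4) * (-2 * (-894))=140672639724 / 2401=58589187.72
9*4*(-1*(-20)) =720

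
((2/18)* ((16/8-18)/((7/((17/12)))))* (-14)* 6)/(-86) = -136/387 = -0.35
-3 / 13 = -0.23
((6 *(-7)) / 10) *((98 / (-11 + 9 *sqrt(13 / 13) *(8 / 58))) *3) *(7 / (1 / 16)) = 20053152 / 1415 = 14171.84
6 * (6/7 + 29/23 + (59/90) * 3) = 19729/805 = 24.51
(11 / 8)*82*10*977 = 2203135 / 2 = 1101567.50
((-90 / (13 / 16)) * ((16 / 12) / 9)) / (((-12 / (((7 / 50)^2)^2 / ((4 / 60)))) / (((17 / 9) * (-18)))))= -163268 / 609375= -0.27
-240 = -240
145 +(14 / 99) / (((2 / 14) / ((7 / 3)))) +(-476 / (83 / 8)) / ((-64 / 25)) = 8146241 / 49302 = 165.23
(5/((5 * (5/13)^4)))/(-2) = -28561/1250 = -22.85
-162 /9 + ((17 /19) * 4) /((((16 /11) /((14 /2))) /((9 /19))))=-14211 /1444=-9.84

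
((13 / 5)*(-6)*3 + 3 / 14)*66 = -107613 / 35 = -3074.66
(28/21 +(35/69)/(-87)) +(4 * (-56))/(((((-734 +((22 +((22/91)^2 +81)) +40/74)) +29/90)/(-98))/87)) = -316008279762619067/104301420229791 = -3029.76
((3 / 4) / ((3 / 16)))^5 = 1024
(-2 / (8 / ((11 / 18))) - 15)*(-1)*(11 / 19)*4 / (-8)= -12001 / 2736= -4.39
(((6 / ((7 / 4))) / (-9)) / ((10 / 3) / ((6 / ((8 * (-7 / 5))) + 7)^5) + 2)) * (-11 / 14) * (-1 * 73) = -311988377311006 / 28561060540607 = -10.92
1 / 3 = 0.33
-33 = -33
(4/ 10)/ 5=2/ 25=0.08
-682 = -682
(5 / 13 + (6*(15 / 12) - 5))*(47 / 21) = 1175 / 182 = 6.46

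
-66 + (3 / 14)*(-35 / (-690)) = -6071 / 92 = -65.99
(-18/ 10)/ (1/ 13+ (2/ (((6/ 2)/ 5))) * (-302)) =351/ 196285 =0.00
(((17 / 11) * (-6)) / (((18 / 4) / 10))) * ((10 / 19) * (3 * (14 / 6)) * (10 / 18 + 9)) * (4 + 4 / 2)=-8187200 / 1881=-4352.58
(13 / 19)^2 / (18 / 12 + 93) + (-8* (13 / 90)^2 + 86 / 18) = 23619949 / 5117175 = 4.62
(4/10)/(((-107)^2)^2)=2/655398005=0.00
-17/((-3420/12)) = 17/285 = 0.06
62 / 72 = 31 / 36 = 0.86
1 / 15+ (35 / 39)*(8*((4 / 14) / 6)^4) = 361379 / 5417685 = 0.07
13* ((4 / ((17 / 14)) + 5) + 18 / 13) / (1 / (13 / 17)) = 27807 / 289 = 96.22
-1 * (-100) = 100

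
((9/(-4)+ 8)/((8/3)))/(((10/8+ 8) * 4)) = 69/1184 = 0.06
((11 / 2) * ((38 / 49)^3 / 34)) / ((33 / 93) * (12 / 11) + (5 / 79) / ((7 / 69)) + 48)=369549202 / 240059675205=0.00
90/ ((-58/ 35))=-1575/ 29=-54.31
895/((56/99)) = 1582.23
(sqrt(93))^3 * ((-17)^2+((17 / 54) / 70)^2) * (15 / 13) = 128009784559 * sqrt(93) / 4127760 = 299068.18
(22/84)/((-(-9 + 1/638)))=3509/120561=0.03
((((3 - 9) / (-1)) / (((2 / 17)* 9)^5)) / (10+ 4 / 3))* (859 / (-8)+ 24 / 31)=-2208044677 / 52068096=-42.41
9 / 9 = 1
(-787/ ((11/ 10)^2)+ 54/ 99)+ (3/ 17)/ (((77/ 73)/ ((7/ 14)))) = -18712483/ 28798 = -649.78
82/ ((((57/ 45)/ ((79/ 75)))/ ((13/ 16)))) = 42107/ 760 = 55.40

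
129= 129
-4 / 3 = -1.33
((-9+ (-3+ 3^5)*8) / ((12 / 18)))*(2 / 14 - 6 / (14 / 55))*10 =-671580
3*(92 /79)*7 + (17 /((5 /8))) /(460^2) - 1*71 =-486281907 /10447750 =-46.54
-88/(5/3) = -52.80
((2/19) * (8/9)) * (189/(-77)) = -48/209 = -0.23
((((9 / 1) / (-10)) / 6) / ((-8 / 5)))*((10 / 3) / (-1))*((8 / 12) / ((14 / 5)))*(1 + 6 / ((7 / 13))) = -2125 / 2352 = -0.90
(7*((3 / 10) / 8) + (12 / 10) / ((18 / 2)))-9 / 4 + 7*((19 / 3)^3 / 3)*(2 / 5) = 1524401 / 6480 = 235.25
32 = 32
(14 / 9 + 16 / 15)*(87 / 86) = 1711 / 645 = 2.65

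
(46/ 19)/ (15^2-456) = -46/ 4389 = -0.01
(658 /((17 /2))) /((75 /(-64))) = -66.06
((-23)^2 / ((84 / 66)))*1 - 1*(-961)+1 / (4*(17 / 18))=163852 / 119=1376.91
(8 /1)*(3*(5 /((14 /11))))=660 /7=94.29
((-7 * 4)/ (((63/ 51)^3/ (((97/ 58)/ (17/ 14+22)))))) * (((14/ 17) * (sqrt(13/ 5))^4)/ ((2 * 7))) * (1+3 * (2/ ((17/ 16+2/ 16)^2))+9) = -7501406536/ 1236650625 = -6.07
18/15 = 6/5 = 1.20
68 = 68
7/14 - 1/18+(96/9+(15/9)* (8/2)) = 17.78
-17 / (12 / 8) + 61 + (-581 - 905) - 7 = -4330 / 3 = -1443.33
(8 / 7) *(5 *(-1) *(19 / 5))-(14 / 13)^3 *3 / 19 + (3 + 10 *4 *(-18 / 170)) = -114979741 / 4967417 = -23.15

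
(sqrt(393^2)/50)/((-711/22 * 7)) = -1441/41475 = -0.03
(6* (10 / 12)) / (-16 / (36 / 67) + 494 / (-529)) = -23805 / 146218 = -0.16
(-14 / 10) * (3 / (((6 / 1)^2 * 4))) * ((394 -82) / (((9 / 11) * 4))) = -1001 / 360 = -2.78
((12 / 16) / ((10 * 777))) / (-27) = -1 / 279720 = -0.00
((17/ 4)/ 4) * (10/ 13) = 0.82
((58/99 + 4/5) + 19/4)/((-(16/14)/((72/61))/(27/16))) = -2296161/214720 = -10.69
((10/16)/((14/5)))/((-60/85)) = -425/1344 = -0.32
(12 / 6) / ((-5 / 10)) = -4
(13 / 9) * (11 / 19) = 143 / 171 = 0.84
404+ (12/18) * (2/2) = 404.67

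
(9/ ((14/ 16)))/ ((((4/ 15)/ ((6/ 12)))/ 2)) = 270/ 7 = 38.57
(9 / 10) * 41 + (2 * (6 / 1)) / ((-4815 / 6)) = 39467 / 1070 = 36.89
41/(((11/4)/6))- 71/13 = 12011/143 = 83.99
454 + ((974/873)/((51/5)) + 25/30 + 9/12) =81155227/178092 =455.69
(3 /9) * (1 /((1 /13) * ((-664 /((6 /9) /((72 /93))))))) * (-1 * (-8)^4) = 51584 /2241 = 23.02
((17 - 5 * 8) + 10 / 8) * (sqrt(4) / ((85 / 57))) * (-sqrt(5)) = 4959 * sqrt(5) / 170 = 65.23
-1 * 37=-37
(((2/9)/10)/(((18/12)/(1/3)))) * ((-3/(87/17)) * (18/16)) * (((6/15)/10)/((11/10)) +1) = -323/95700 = -0.00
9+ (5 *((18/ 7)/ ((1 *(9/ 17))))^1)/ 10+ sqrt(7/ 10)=sqrt(70)/ 10+ 80/ 7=12.27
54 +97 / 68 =3769 / 68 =55.43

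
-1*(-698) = 698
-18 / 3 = -6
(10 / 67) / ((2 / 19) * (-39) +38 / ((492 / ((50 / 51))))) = -1191870 / 32178023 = -0.04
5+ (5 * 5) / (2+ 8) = 15 / 2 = 7.50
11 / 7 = 1.57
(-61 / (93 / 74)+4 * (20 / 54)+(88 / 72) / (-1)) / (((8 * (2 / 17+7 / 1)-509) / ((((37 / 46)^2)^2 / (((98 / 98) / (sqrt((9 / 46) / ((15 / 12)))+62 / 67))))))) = 1287460521433 * sqrt(230) / 1104020765715600+1287460521433 / 31123166046120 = 0.06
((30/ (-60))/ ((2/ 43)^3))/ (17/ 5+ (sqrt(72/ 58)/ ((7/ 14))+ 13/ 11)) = -887695655/ 624896+ 240508675 *sqrt(29)/ 1874688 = -729.67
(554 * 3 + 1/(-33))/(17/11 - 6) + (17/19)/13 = -373.03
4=4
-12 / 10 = -6 / 5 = -1.20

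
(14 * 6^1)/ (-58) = -42/ 29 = -1.45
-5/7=-0.71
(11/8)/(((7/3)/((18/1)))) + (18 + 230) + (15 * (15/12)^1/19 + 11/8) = 277671/1064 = 260.97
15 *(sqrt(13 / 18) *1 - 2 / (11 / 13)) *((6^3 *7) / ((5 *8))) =-14742 / 11+189 *sqrt(26) / 2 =-858.32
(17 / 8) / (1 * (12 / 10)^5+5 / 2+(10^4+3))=53125 / 250199708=0.00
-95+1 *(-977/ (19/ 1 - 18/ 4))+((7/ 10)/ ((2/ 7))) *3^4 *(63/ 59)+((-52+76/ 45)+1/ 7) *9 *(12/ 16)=-34626799/ 119770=-289.11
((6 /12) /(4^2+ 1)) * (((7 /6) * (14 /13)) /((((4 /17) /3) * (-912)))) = -0.00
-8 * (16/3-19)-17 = 92.33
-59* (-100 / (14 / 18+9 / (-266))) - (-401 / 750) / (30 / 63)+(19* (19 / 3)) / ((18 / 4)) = 956760185209 / 120217500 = 7958.58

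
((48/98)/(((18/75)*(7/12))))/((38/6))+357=2330169/6517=357.55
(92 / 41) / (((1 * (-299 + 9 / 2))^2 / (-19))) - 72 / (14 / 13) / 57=-6149132 / 5240333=-1.17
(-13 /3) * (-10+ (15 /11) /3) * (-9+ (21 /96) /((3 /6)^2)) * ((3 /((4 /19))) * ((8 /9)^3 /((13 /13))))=-8990800 /2673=-3363.56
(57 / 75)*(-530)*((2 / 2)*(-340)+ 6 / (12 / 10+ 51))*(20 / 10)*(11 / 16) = 32754689 / 174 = 188245.34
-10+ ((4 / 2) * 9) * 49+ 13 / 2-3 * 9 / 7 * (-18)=13271 / 14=947.93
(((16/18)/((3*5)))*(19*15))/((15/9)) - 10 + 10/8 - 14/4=-127/60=-2.12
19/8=2.38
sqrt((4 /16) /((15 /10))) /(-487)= -sqrt(6) /2922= -0.00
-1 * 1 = -1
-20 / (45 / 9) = -4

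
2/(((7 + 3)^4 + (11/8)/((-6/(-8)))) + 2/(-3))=12/60007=0.00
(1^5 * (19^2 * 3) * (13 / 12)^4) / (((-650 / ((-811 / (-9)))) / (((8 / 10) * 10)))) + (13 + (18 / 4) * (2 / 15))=-637930207 / 388800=-1640.77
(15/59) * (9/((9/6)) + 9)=225/59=3.81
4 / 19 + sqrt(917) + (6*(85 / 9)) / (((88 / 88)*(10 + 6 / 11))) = 18461 / 3306 + sqrt(917) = 35.87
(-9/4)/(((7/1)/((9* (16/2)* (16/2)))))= -1296/7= -185.14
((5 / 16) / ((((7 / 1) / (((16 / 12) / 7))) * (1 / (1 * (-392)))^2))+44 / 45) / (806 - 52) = 29422 / 16965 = 1.73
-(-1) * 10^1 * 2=20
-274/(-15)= 274/15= 18.27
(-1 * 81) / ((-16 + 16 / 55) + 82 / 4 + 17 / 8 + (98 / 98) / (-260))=-51480 / 4393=-11.72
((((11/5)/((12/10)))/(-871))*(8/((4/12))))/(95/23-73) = 23/31356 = 0.00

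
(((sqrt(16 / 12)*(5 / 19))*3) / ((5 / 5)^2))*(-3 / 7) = -30*sqrt(3) / 133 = -0.39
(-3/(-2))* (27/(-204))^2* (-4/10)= -243/23120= -0.01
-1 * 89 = -89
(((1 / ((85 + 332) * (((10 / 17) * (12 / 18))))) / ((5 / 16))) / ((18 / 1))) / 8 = 17 / 125100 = 0.00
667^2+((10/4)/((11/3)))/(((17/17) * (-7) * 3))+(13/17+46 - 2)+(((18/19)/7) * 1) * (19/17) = 1164836907/2618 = 444933.88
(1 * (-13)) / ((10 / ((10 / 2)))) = -13 / 2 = -6.50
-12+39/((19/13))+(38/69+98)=148451/1311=113.23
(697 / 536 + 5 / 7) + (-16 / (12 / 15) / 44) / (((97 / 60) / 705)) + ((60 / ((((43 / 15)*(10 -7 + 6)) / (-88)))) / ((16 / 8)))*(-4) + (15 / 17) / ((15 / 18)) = 626723370159 / 2926473704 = 214.16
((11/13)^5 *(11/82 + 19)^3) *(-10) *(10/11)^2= -642623938122375/25589884853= -25112.42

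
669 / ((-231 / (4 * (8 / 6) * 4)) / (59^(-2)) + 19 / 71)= -3039936 / 171274427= -0.02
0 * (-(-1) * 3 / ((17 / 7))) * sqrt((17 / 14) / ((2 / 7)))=0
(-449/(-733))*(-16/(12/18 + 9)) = -21552/21257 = -1.01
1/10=0.10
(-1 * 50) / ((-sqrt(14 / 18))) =150 * sqrt(7) / 7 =56.69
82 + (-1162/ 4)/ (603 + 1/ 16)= 786570/ 9649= 81.52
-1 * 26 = -26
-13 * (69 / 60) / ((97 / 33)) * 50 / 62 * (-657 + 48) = 30045015 / 12028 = 2497.92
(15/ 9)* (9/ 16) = 0.94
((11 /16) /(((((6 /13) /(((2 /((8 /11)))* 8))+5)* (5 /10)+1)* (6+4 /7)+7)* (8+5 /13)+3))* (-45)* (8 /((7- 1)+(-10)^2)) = -143143 /15640088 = -0.01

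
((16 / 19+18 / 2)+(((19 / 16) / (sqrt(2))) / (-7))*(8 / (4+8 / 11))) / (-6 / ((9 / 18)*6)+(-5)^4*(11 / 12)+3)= 2244 / 130853 - 627*sqrt(2) / 2506868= 0.02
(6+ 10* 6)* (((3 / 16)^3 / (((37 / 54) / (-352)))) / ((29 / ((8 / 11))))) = -5.61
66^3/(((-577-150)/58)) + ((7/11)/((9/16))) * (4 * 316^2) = 30871897744/71973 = 428937.21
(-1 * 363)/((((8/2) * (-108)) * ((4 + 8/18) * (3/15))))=121/128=0.95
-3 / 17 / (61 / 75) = -225 / 1037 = -0.22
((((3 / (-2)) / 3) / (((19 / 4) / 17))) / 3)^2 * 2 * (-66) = -50864 / 1083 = -46.97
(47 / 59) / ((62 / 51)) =2397 / 3658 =0.66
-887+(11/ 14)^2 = -173731/ 196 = -886.38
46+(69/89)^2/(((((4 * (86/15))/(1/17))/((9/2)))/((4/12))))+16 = 5744143237/92644016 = 62.00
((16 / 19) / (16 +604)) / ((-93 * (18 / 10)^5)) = -2500 / 3234527073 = -0.00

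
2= 2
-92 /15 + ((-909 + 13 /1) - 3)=-13577 /15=-905.13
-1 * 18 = -18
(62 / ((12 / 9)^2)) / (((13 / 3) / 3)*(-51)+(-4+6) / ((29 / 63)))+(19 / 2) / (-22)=-496181 / 530728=-0.93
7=7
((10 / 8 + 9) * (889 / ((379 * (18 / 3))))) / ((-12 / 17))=-619633 / 109152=-5.68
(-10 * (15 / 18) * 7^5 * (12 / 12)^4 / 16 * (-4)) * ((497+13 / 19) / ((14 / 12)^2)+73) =3501849925 / 228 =15358990.90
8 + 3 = 11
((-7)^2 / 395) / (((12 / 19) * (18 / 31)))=28861 / 85320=0.34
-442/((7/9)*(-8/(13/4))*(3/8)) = 8619/14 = 615.64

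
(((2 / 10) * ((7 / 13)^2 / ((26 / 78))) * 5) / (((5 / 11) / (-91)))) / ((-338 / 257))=2908983 / 21970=132.41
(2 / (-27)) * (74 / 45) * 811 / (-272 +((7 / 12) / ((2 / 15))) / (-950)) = 36488512 / 100467621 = 0.36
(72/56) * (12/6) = 18/7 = 2.57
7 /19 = 0.37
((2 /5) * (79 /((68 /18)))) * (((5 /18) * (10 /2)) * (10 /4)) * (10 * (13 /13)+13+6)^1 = 842.28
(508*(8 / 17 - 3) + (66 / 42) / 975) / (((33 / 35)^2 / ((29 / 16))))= -2619.80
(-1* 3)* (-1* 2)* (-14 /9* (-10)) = 280 /3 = 93.33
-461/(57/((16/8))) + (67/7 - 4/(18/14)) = -11629/1197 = -9.72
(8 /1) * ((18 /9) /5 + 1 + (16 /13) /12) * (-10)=-4688 /39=-120.21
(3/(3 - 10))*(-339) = 1017/7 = 145.29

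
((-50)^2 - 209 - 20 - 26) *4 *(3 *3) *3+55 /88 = 1939685 /8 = 242460.62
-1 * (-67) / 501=67 / 501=0.13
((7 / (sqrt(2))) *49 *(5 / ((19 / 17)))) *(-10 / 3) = -145775 *sqrt(2) / 57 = -3616.79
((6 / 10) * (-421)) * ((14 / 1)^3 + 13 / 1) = -696418.20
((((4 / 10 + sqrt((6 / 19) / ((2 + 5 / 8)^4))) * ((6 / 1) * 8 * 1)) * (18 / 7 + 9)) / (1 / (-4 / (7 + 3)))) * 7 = -15552 / 25 - 55296 * sqrt(114) / 4655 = -748.91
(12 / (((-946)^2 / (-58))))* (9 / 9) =-174 / 223729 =-0.00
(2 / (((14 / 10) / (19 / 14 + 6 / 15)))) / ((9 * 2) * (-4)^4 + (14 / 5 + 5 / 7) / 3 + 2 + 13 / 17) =0.00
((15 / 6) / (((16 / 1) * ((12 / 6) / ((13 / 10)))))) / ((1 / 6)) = 0.61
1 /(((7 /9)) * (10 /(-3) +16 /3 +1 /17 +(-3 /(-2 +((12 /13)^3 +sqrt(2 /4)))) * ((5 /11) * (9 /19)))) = 122228876645865 /265027766215807 - 70845213969387 * sqrt(2) /1325138831079035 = 0.39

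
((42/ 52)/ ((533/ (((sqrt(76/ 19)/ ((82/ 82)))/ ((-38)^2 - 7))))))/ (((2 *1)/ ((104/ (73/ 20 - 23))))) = -560/ 98803809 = -0.00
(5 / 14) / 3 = 5 / 42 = 0.12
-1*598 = -598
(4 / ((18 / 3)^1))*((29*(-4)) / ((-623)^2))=-232 / 1164387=-0.00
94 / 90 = 47 / 45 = 1.04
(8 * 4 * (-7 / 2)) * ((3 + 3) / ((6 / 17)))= -1904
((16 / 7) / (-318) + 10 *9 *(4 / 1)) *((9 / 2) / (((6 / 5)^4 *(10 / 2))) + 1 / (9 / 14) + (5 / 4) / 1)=3894031 / 3339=1166.23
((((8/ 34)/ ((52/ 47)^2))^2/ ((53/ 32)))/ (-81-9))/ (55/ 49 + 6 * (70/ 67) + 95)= -16019992723/ 6617481730089750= -0.00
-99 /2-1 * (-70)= 41 /2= 20.50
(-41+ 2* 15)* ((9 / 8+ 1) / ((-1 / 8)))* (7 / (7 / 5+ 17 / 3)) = 19635 / 106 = 185.24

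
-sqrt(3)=-1.73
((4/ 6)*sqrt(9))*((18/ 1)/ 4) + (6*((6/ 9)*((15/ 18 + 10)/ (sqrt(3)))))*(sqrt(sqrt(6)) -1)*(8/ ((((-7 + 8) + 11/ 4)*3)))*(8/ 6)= 9 + 3328*sqrt(3)*(-1 + 6^(1/ 4))/ 243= 22.40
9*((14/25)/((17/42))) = 5292/425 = 12.45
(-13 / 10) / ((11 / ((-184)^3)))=40491776 / 55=736214.11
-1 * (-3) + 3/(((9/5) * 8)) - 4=-19/24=-0.79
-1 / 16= -0.06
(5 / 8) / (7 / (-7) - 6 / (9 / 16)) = -3 / 56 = -0.05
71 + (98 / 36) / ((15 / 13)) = 19807 / 270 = 73.36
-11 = -11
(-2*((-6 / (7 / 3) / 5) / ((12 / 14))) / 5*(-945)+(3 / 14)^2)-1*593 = -803359 / 980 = -819.75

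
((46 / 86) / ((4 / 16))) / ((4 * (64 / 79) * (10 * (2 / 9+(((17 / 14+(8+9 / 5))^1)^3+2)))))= 0.00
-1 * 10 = -10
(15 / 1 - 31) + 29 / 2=-3 / 2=-1.50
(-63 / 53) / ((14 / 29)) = -261 / 106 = -2.46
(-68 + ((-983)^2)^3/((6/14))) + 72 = 6315665890239968995/3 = 2105221963413322998.33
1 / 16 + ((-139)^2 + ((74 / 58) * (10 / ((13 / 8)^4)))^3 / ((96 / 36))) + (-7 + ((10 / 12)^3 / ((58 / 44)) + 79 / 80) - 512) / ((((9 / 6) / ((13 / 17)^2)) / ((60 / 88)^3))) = 808228582644690931567210796489 / 41965398192721346011935552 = 19259.40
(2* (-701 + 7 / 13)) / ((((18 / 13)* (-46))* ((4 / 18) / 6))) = 593.87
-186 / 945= -62 / 315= -0.20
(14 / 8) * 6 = 21 / 2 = 10.50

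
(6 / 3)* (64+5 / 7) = 906 / 7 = 129.43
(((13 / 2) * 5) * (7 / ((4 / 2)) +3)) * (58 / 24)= 24505 / 48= 510.52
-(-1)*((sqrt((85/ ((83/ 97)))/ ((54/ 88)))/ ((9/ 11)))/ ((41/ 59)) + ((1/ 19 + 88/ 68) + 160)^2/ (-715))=-543194645/ 14919047 + 1298*sqrt(22583055)/ 275643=-14.03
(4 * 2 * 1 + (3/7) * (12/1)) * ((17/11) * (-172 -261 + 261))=-3493.61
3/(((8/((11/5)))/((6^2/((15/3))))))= 297/50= 5.94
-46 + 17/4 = -167/4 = -41.75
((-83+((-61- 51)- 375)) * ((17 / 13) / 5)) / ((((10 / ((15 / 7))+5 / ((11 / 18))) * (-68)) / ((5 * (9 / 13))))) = 84645 / 143312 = 0.59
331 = 331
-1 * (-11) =11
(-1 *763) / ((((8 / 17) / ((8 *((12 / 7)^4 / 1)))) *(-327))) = 117504 / 343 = 342.58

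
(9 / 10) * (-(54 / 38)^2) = -6561 / 3610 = -1.82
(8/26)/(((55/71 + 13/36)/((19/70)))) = 97128/1320865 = 0.07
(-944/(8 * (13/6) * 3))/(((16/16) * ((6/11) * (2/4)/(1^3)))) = -2596/39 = -66.56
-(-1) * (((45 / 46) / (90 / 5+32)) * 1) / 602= 9 / 276920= 0.00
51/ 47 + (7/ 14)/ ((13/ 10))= 898/ 611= 1.47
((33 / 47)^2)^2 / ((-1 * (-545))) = 1185921 / 2659426145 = 0.00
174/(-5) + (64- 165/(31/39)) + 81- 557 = -101429/155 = -654.38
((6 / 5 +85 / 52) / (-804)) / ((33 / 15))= -1 / 624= -0.00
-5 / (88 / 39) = -195 / 88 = -2.22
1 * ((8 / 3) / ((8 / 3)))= 1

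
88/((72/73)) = 803/9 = 89.22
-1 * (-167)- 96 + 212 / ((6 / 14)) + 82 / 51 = 567.27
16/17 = 0.94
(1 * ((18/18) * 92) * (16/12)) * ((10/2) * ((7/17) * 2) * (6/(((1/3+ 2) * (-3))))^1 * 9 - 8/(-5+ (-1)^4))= -186208/51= -3651.14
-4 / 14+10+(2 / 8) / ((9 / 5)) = 2483 / 252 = 9.85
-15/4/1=-15/4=-3.75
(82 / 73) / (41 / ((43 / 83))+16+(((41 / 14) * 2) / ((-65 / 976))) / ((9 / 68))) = -14438970 / 7318552147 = -0.00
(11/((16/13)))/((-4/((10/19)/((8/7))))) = -1.03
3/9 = 1/3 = 0.33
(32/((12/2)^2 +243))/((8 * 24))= 1/1674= 0.00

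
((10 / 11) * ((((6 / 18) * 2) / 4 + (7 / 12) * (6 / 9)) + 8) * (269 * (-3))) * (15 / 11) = -94150 / 11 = -8559.09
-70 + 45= -25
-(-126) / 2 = 63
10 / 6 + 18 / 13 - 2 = 41 / 39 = 1.05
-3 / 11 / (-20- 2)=3 / 242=0.01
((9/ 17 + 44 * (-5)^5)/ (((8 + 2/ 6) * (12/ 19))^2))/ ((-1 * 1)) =843834251/ 170000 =4963.73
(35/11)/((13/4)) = 140/143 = 0.98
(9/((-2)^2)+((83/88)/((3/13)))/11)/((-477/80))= -76130/173151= -0.44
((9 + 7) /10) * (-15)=-24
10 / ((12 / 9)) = 15 / 2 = 7.50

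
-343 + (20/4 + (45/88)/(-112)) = -3331373/9856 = -338.00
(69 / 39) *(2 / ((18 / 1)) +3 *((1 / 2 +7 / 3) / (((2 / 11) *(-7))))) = -38065 / 3276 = -11.62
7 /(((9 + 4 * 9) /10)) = 14 /9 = 1.56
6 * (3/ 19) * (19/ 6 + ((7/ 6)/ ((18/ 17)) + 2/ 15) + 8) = 6697/ 570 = 11.75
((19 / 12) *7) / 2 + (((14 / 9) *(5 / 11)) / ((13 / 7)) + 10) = 163937 / 10296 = 15.92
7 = 7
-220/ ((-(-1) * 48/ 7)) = -385/ 12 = -32.08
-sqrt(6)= -2.45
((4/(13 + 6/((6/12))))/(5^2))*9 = 0.06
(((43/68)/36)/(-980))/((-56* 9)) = 43/1209116160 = 0.00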